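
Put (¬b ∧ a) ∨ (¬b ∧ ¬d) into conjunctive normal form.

¬b ∧ (a ∨ ¬d)

(¬b ∧ a) ∨ (¬b ∧ ¬d)
≡ (¬b ∨ ¬b) ∧ (¬b ∨ ¬d) ∧ (a ∨ ¬b) ∧ (a ∨ ¬d)   (distribute ∨ over ∧)
≡ ¬b ∧ (a ∨ ¬d)   (simplify)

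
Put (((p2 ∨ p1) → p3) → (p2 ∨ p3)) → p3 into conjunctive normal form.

(¬p2 ∨ p3) ∧ (¬p1 ∨ p3)

(((p2 ∨ p1) → p3) → (p2 ∨ p3)) → p3
⇔ ¬(((p2 ∨ p1) → p3) → (p2 ∨ p3)) ∨ p3   [eliminate →]
⇔ ¬(¬((p2 ∨ p1) → p3) ∨ p2 ∨ p3) ∨ p3   [eliminate →]
⇔ ¬(¬(¬(p2 ∨ p1) ∨ p3) ∨ p2 ∨ p3) ∨ p3   [eliminate →]
⇔ (¬¬(¬(p2 ∨ p1) ∨ p3) ∧ ¬p2 ∧ ¬p3) ∨ p3   [De Morgan]
⇔ ((¬(p2 ∨ p1) ∨ p3) ∧ ¬p2 ∧ ¬p3) ∨ p3   [double negation]
⇔ (((¬p2 ∧ ¬p1) ∨ p3) ∧ ¬p2 ∧ ¬p3) ∨ p3   [De Morgan]
⇔ (¬p2 ∨ p3 ∨ p3) ∧ (¬p1 ∨ p3 ∨ p3) ∧ (¬p2 ∨ p3) ∧ (¬p3 ∨ p3)   [distribute ∨ over ∧]
⇔ (¬p2 ∨ p3) ∧ (¬p1 ∨ p3)   [simplify]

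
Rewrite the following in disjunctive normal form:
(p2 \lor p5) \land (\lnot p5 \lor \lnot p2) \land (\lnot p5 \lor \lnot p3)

(p2 \land \lnot p5) \lor (p5 \land \lnot p2 \land \lnot p3)

(p2 \lor p5) \land (\lnot p5 \lor \lnot p2) \land (\lnot p5 \lor \lnot p3)
= (p2 \land \lnot p5 \land \lnot p5) \lor (p2 \land \lnot p5 \land \lnot p3) \lor (p2 \land \lnot p2 \land \lnot p5) \lor (p2 \land \lnot p2 \land \lnot p3) \lor (p5 \land \lnot p5 \land \lnot p5) \lor (p5 \land \lnot p5 \land \lnot p3) \lor (p5 \land \lnot p2 \land \lnot p5) \lor (p5 \land \lnot p2 \land \lnot p3)   [distribute \land over \lor]
= (p2 \land \lnot p5) \lor (p5 \land \lnot p2 \land \lnot p3)   [simplify]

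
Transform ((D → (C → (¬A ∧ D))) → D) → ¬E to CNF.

¬D ∨ ¬E

((D → (C → (¬A ∧ D))) → D) → ¬E
≡ ¬((D → (C → (¬A ∧ D))) → D) ∨ ¬E   [eliminate →]
≡ ¬(¬(D → (C → (¬A ∧ D))) ∨ D) ∨ ¬E   [eliminate →]
≡ ¬(¬(¬D ∨ (C → (¬A ∧ D))) ∨ D) ∨ ¬E   [eliminate →]
≡ ¬(¬(¬D ∨ ¬C ∨ (¬A ∧ D)) ∨ D) ∨ ¬E   [eliminate →]
≡ (¬¬(¬D ∨ ¬C ∨ (¬A ∧ D)) ∧ ¬D) ∨ ¬E   [De Morgan]
≡ ((¬D ∨ ¬C ∨ (¬A ∧ D)) ∧ ¬D) ∨ ¬E   [double negation]
≡ (¬D ∨ ¬C ∨ ¬A ∨ ¬E) ∧ (¬D ∨ ¬C ∨ D ∨ ¬E) ∧ (¬D ∨ ¬E)   [distribute ∨ over ∧]
≡ ¬D ∨ ¬E   [simplify]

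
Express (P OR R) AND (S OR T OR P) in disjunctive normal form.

(P OR R) AND (S OR T OR P)
≡ (P AND S) OR (P AND T) OR (P AND P) OR (R AND S) OR (R AND T) OR (R AND P)   — distribute AND over OR
≡ P OR (R AND S) OR (R AND T)   — simplify

P OR (R AND S) OR (R AND T)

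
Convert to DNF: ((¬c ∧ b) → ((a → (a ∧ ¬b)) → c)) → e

((¬c ∧ b) → ((a → (a ∧ ¬b)) → c)) → e
⇔ ¬((¬c ∧ b) → ((a → (a ∧ ¬b)) → c)) ∨ e   — eliminate →
⇔ ¬(¬(¬c ∧ b) ∨ ((a → (a ∧ ¬b)) → c)) ∨ e   — eliminate →
⇔ ¬(¬(¬c ∧ b) ∨ ¬(a → (a ∧ ¬b)) ∨ c) ∨ e   — eliminate →
⇔ ¬(¬(¬c ∧ b) ∨ ¬(¬a ∨ (a ∧ ¬b)) ∨ c) ∨ e   — eliminate →
⇔ (¬¬(¬c ∧ b) ∧ ¬¬(¬a ∨ (a ∧ ¬b)) ∧ ¬c) ∨ e   — De Morgan
⇔ (¬c ∧ b ∧ ¬¬(¬a ∨ (a ∧ ¬b)) ∧ ¬c) ∨ e   — double negation
⇔ (¬c ∧ b ∧ (¬a ∨ (a ∧ ¬b)) ∧ ¬c) ∨ e   — double negation
⇔ (¬c ∧ b ∧ ¬a ∧ ¬c) ∨ (¬c ∧ b ∧ a ∧ ¬b ∧ ¬c) ∨ e   — distribute ∧ over ∨
⇔ (¬c ∧ b ∧ ¬a) ∨ e   — simplify

(¬c ∧ b ∧ ¬a) ∨ e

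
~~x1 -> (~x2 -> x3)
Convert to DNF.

~~x1 -> (~x2 -> x3)
≡ ~~~x1 | (~x2 -> x3)   — eliminate ->
≡ ~~~x1 | ~~x2 | x3   — eliminate ->
≡ ~x1 | ~~x2 | x3   — double negation
≡ ~x1 | x2 | x3   — double negation

~x1 | x2 | x3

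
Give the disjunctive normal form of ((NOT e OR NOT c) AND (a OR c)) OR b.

((NOT e OR NOT c) AND (a OR c)) OR b
⇔ (NOT e AND a) OR (NOT e AND c) OR (NOT c AND a) OR (NOT c AND c) OR b   — distribute AND over OR
⇔ (NOT e AND a) OR (NOT e AND c) OR (NOT c AND a) OR b   — simplify

(NOT e AND a) OR (NOT e AND c) OR (NOT c AND a) OR b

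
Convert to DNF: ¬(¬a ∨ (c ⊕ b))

¬(¬a ∨ (c ⊕ b))
≡ ¬(¬a ∨ (c ∧ ¬b) ∨ (¬c ∧ b))   (expand ⊕)
≡ ¬¬a ∧ ¬(c ∧ ¬b) ∧ ¬(¬c ∧ b)   (De Morgan)
≡ a ∧ ¬(c ∧ ¬b) ∧ ¬(¬c ∧ b)   (double negation)
≡ a ∧ (¬c ∨ ¬¬b) ∧ ¬(¬c ∧ b)   (De Morgan)
≡ a ∧ (¬c ∨ b) ∧ ¬(¬c ∧ b)   (double negation)
≡ a ∧ (¬c ∨ b) ∧ (¬¬c ∨ ¬b)   (De Morgan)
≡ a ∧ (¬c ∨ b) ∧ (c ∨ ¬b)   (double negation)
≡ (a ∧ ¬c ∧ c) ∨ (a ∧ ¬c ∧ ¬b) ∨ (a ∧ b ∧ c) ∨ (a ∧ b ∧ ¬b)   (distribute ∧ over ∨)
≡ (a ∧ ¬c ∧ ¬b) ∨ (a ∧ b ∧ c)   (simplify)

(a ∧ ¬c ∧ ¬b) ∨ (a ∧ b ∧ c)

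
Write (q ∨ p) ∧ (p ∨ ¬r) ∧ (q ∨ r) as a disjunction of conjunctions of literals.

(q ∧ p) ∨ (q ∧ ¬r) ∨ (p ∧ r)

(q ∨ p) ∧ (p ∨ ¬r) ∧ (q ∨ r)
≡ (q ∧ p ∧ q) ∨ (q ∧ p ∧ r) ∨ (q ∧ ¬r ∧ q) ∨ (q ∧ ¬r ∧ r) ∨ (p ∧ p ∧ q) ∨ (p ∧ p ∧ r) ∨ (p ∧ ¬r ∧ q) ∨ (p ∧ ¬r ∧ r)   — distribute ∧ over ∨
≡ (q ∧ p) ∨ (q ∧ ¬r) ∨ (p ∧ r)   — simplify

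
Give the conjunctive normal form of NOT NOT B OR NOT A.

NOT NOT B OR NOT A
≡ B OR NOT A   (double negation)

B OR NOT A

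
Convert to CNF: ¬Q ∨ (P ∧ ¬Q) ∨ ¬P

¬Q ∨ (P ∧ ¬Q) ∨ ¬P
⇔ (¬Q ∨ P ∨ ¬P) ∧ (¬Q ∨ ¬Q ∨ ¬P)   (distribute ∨ over ∧)
⇔ ¬Q ∨ ¬P   (simplify)

¬Q ∨ ¬P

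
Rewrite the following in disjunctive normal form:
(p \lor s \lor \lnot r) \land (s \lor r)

(p \land r) \lor s

(p \lor s \lor \lnot r) \land (s \lor r)
≡ (p \land s) \lor (p \land r) \lor (s \land s) \lor (s \land r) \lor (\lnot r \land s) \lor (\lnot r \land r)   (distribute \land over \lor)
≡ (p \land r) \lor s   (simplify)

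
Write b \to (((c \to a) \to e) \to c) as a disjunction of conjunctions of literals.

b \to (((c \to a) \to e) \to c)
= \lnot b \lor (((c \to a) \to e) \to c)   [eliminate \to]
= \lnot b \lor \lnot ((c \to a) \to e) \lor c   [eliminate \to]
= \lnot b \lor \lnot (\lnot (c \to a) \lor e) \lor c   [eliminate \to]
= \lnot b \lor \lnot (\lnot (\lnot c \lor a) \lor e) \lor c   [eliminate \to]
= \lnot b \lor (\lnot \lnot (\lnot c \lor a) \land \lnot e) \lor c   [De Morgan]
= \lnot b \lor ((\lnot c \lor a) \land \lnot e) \lor c   [double negation]
= \lnot b \lor (\lnot c \land \lnot e) \lor (a \land \lnot e) \lor c   [distribute \land over \lor]

\lnot b \lor (\lnot c \land \lnot e) \lor (a \land \lnot e) \lor c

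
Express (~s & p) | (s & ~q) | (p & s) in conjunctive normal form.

(p | s) & (p | ~q)

(~s & p) | (s & ~q) | (p & s)
= (~s | s | p) & (~s | s | s) & (~s | ~q | p) & (~s | ~q | s) & (p | s | p) & (p | s | s) & (p | ~q | p) & (p | ~q | s)   — distribute | over &
= (p | s) & (p | ~q)   — simplify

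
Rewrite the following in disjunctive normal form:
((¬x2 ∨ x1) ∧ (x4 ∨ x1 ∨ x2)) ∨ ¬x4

((¬x2 ∨ x1) ∧ (x4 ∨ x1 ∨ x2)) ∨ ¬x4
⇔ (¬x2 ∧ x4) ∨ (¬x2 ∧ x1) ∨ (¬x2 ∧ x2) ∨ (x1 ∧ x4) ∨ (x1 ∧ x1) ∨ (x1 ∧ x2) ∨ ¬x4   [distribute ∧ over ∨]
⇔ (¬x2 ∧ x4) ∨ x1 ∨ ¬x4   [simplify]

(¬x2 ∧ x4) ∨ x1 ∨ ¬x4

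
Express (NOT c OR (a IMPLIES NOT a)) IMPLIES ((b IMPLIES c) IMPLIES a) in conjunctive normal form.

(a OR b) AND (a OR NOT c)

(NOT c OR (a IMPLIES NOT a)) IMPLIES ((b IMPLIES c) IMPLIES a)
= NOT (NOT c OR (a IMPLIES NOT a)) OR ((b IMPLIES c) IMPLIES a)   [eliminate IMPLIES]
= NOT (NOT c OR NOT a OR NOT a) OR ((b IMPLIES c) IMPLIES a)   [eliminate IMPLIES]
= NOT (NOT c OR NOT a OR NOT a) OR NOT (b IMPLIES c) OR a   [eliminate IMPLIES]
= NOT (NOT c OR NOT a OR NOT a) OR NOT (NOT b OR c) OR a   [eliminate IMPLIES]
= (NOT NOT c AND NOT NOT a AND NOT NOT a) OR NOT (NOT b OR c) OR a   [De Morgan]
= (c AND NOT NOT a AND NOT NOT a) OR NOT (NOT b OR c) OR a   [double negation]
= (c AND a AND NOT NOT a) OR NOT (NOT b OR c) OR a   [double negation]
= (c AND a AND a) OR NOT (NOT b OR c) OR a   [double negation]
= (c AND a AND a) OR (NOT NOT b AND NOT c) OR a   [De Morgan]
= (c AND a AND a) OR (b AND NOT c) OR a   [double negation]
= (c OR b OR a) AND (c OR NOT c OR a) AND (a OR b OR a) AND (a OR NOT c OR a) AND (a OR b OR a) AND (a OR NOT c OR a)   [distribute OR over AND]
= (a OR b) AND (a OR NOT c)   [simplify]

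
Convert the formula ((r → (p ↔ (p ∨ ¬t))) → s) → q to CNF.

((r → (p ↔ (p ∨ ¬t))) → s) → q
= ¬((r → (p ↔ (p ∨ ¬t))) → s) ∨ q
= ¬(¬(r → (p ↔ (p ∨ ¬t))) ∨ s) ∨ q
= ¬(¬(¬r ∨ (p ↔ (p ∨ ¬t))) ∨ s) ∨ q
= ¬(¬(¬r ∨ ((p → (p ∨ ¬t)) ∧ ((p ∨ ¬t) → p))) ∨ s) ∨ q
= ¬(¬(¬r ∨ ((¬p ∨ p ∨ ¬t) ∧ ((p ∨ ¬t) → p))) ∨ s) ∨ q
= ¬(¬(¬r ∨ ((¬p ∨ p ∨ ¬t) ∧ (¬(p ∨ ¬t) ∨ p))) ∨ s) ∨ q
= (¬¬(¬r ∨ ((¬p ∨ p ∨ ¬t) ∧ (¬(p ∨ ¬t) ∨ p))) ∧ ¬s) ∨ q
= ((¬r ∨ ((¬p ∨ p ∨ ¬t) ∧ (¬(p ∨ ¬t) ∨ p))) ∧ ¬s) ∨ q
= ((¬r ∨ ((¬p ∨ p ∨ ¬t) ∧ ((¬p ∧ ¬¬t) ∨ p))) ∧ ¬s) ∨ q
= ((¬r ∨ ((¬p ∨ p ∨ ¬t) ∧ ((¬p ∧ t) ∨ p))) ∧ ¬s) ∨ q
= (¬r ∨ ¬p ∨ p ∨ ¬t ∨ q) ∧ (¬r ∨ ¬p ∨ p ∨ q) ∧ (¬r ∨ t ∨ p ∨ q) ∧ (¬s ∨ q)
= (¬r ∨ t ∨ p ∨ q) ∧ (¬s ∨ q)

(¬r ∨ t ∨ p ∨ q) ∧ (¬s ∨ q)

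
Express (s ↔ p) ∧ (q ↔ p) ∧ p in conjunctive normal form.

(s ↔ p) ∧ (q ↔ p) ∧ p
= (s → p) ∧ (p → s) ∧ (q ↔ p) ∧ p   (eliminate ↔)
= (¬s ∨ p) ∧ (p → s) ∧ (q ↔ p) ∧ p   (eliminate →)
= (¬s ∨ p) ∧ (¬p ∨ s) ∧ (q ↔ p) ∧ p   (eliminate →)
= (¬s ∨ p) ∧ (¬p ∨ s) ∧ (q → p) ∧ (p → q) ∧ p   (eliminate ↔)
= (¬s ∨ p) ∧ (¬p ∨ s) ∧ (¬q ∨ p) ∧ (p → q) ∧ p   (eliminate →)
= (¬s ∨ p) ∧ (¬p ∨ s) ∧ (¬q ∨ p) ∧ (¬p ∨ q) ∧ p   (eliminate →)
= (¬p ∨ s) ∧ (¬p ∨ q) ∧ p   (simplify)

(¬p ∨ s) ∧ (¬p ∨ q) ∧ p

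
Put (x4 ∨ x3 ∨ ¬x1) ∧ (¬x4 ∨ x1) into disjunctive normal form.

(x4 ∨ x3 ∨ ¬x1) ∧ (¬x4 ∨ x1)
⇔ (x4 ∧ ¬x4) ∨ (x4 ∧ x1) ∨ (x3 ∧ ¬x4) ∨ (x3 ∧ x1) ∨ (¬x1 ∧ ¬x4) ∨ (¬x1 ∧ x1)   [distribute ∧ over ∨]
⇔ (x4 ∧ x1) ∨ (x3 ∧ ¬x4) ∨ (x3 ∧ x1) ∨ (¬x1 ∧ ¬x4)   [simplify]

(x4 ∧ x1) ∨ (x3 ∧ ¬x4) ∨ (x3 ∧ x1) ∨ (¬x1 ∧ ¬x4)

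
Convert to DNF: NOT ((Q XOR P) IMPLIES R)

(Q AND NOT P AND NOT R) OR (NOT Q AND P AND NOT R)

NOT ((Q XOR P) IMPLIES R)
= NOT (NOT (Q XOR P) OR R)   (eliminate IMPLIES)
= NOT (NOT ((Q AND NOT P) OR (NOT Q AND P)) OR R)   (expand XOR)
= NOT NOT ((Q AND NOT P) OR (NOT Q AND P)) AND NOT R   (De Morgan)
= ((Q AND NOT P) OR (NOT Q AND P)) AND NOT R   (double negation)
= (Q AND NOT P AND NOT R) OR (NOT Q AND P AND NOT R)   (distribute AND over OR)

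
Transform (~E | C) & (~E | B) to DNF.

~E | (C & B)

(~E | C) & (~E | B)
≡ (~E & ~E) | (~E & B) | (C & ~E) | (C & B)   [distribute & over |]
≡ ~E | (C & B)   [simplify]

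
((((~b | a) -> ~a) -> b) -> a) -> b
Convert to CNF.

((((~b | a) -> ~a) -> b) -> a) -> b
≡ ~((((~b | a) -> ~a) -> b) -> a) | b   — eliminate ->
≡ ~(~(((~b | a) -> ~a) -> b) | a) | b   — eliminate ->
≡ ~(~(~((~b | a) -> ~a) | b) | a) | b   — eliminate ->
≡ ~(~(~(~(~b | a) | ~a) | b) | a) | b   — eliminate ->
≡ (~~(~(~(~b | a) | ~a) | b) & ~a) | b   — De Morgan
≡ ((~(~(~b | a) | ~a) | b) & ~a) | b   — double negation
≡ (((~~(~b | a) & ~~a) | b) & ~a) | b   — De Morgan
≡ ((((~b | a) & ~~a) | b) & ~a) | b   — double negation
≡ ((((~b | a) & a) | b) & ~a) | b   — double negation
≡ (~b | a | b | b) & (a | b | b) & (~a | b)   — distribute | over &
≡ (a | b) & (~a | b)   — simplify

(a | b) & (~a | b)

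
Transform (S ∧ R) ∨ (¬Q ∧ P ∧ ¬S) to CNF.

(S ∨ ¬Q) ∧ (S ∨ P) ∧ (R ∨ ¬Q) ∧ (R ∨ P) ∧ (R ∨ ¬S)

(S ∧ R) ∨ (¬Q ∧ P ∧ ¬S)
= (S ∨ ¬Q) ∧ (S ∨ P) ∧ (S ∨ ¬S) ∧ (R ∨ ¬Q) ∧ (R ∨ P) ∧ (R ∨ ¬S)   — distribute ∨ over ∧
= (S ∨ ¬Q) ∧ (S ∨ P) ∧ (R ∨ ¬Q) ∧ (R ∨ P) ∧ (R ∨ ¬S)   — simplify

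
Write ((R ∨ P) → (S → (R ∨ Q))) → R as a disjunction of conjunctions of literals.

((R ∨ P) → (S → (R ∨ Q))) → R
≡ ¬((R ∨ P) → (S → (R ∨ Q))) ∨ R   [eliminate →]
≡ ¬(¬(R ∨ P) ∨ (S → (R ∨ Q))) ∨ R   [eliminate →]
≡ ¬(¬(R ∨ P) ∨ ¬S ∨ R ∨ Q) ∨ R   [eliminate →]
≡ (¬¬(R ∨ P) ∧ ¬¬S ∧ ¬R ∧ ¬Q) ∨ R   [De Morgan]
≡ ((R ∨ P) ∧ ¬¬S ∧ ¬R ∧ ¬Q) ∨ R   [double negation]
≡ ((R ∨ P) ∧ S ∧ ¬R ∧ ¬Q) ∨ R   [double negation]
≡ (R ∧ S ∧ ¬R ∧ ¬Q) ∨ (P ∧ S ∧ ¬R ∧ ¬Q) ∨ R   [distribute ∧ over ∨]
≡ (P ∧ S ∧ ¬R ∧ ¬Q) ∨ R   [simplify]

(P ∧ S ∧ ¬R ∧ ¬Q) ∨ R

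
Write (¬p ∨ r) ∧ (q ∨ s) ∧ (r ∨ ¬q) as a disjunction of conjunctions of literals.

(¬p ∨ r) ∧ (q ∨ s) ∧ (r ∨ ¬q)
≡ (¬p ∧ q ∧ r) ∨ (¬p ∧ q ∧ ¬q) ∨ (¬p ∧ s ∧ r) ∨ (¬p ∧ s ∧ ¬q) ∨ (r ∧ q ∧ r) ∨ (r ∧ q ∧ ¬q) ∨ (r ∧ s ∧ r) ∨ (r ∧ s ∧ ¬q)   [distribute ∧ over ∨]
≡ (¬p ∧ s ∧ ¬q) ∨ (r ∧ q) ∨ (r ∧ s)   [simplify]

(¬p ∧ s ∧ ¬q) ∨ (r ∧ q) ∨ (r ∧ s)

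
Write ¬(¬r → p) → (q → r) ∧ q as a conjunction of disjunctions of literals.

(r ∨ p ∨ ¬q) ∧ (r ∨ p ∨ q)

¬(¬r → p) → (q → r) ∧ q
⇔ ¬¬(¬r → p) ∨ (q → r) ∧ q   [eliminate →]
⇔ ¬¬(¬¬r ∨ p) ∨ (q → r) ∧ q   [eliminate →]
⇔ ¬¬(¬¬r ∨ p) ∨ (¬q ∨ r) ∧ q   [eliminate →]
⇔ ¬¬r ∨ p ∨ (¬q ∨ r) ∧ q   [double negation]
⇔ r ∨ p ∨ (¬q ∨ r) ∧ q   [double negation]
⇔ (r ∨ p ∨ ¬q ∨ r) ∧ (r ∨ p ∨ q)   [distribute ∨ over ∧]
⇔ (r ∨ p ∨ ¬q) ∧ (r ∨ p ∨ q)   [simplify]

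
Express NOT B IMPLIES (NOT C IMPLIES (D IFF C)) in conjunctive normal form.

B OR C OR NOT D

NOT B IMPLIES (NOT C IMPLIES (D IFF C))
= NOT NOT B OR (NOT C IMPLIES (D IFF C))   — eliminate IMPLIES
= NOT NOT B OR NOT NOT C OR (D IFF C)   — eliminate IMPLIES
= NOT NOT B OR NOT NOT C OR ((D IMPLIES C) AND (C IMPLIES D))   — eliminate IFF
= NOT NOT B OR NOT NOT C OR ((NOT D OR C) AND (C IMPLIES D))   — eliminate IMPLIES
= NOT NOT B OR NOT NOT C OR ((NOT D OR C) AND (NOT C OR D))   — eliminate IMPLIES
= B OR NOT NOT C OR ((NOT D OR C) AND (NOT C OR D))   — double negation
= B OR C OR ((NOT D OR C) AND (NOT C OR D))   — double negation
= (B OR C OR NOT D OR C) AND (B OR C OR NOT C OR D)   — distribute OR over AND
= B OR C OR NOT D   — simplify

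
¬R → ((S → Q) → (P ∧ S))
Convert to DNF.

R ∨ (S ∧ ¬Q) ∨ (P ∧ S)

¬R → ((S → Q) → (P ∧ S))
= ¬¬R ∨ ((S → Q) → (P ∧ S))   [eliminate →]
= ¬¬R ∨ ¬(S → Q) ∨ (P ∧ S)   [eliminate →]
= ¬¬R ∨ ¬(¬S ∨ Q) ∨ (P ∧ S)   [eliminate →]
= R ∨ ¬(¬S ∨ Q) ∨ (P ∧ S)   [double negation]
= R ∨ (¬¬S ∧ ¬Q) ∨ (P ∧ S)   [De Morgan]
= R ∨ (S ∧ ¬Q) ∨ (P ∧ S)   [double negation]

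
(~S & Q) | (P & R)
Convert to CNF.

(~S & Q) | (P & R)
= (~S | P) & (~S | R) & (Q | P) & (Q | R)   — distribute | over &

(~S | P) & (~S | R) & (Q | P) & (Q | R)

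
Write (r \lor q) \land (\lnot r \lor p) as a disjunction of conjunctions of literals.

(r \land p) \lor (q \land \lnot r) \lor (q \land p)

(r \lor q) \land (\lnot r \lor p)
≡ (r \land \lnot r) \lor (r \land p) \lor (q \land \lnot r) \lor (q \land p)   (distribute \land over \lor)
≡ (r \land p) \lor (q \land \lnot r) \lor (q \land p)   (simplify)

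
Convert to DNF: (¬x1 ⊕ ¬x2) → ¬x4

(¬x1 ⊕ ¬x2) → ¬x4
≡ ¬(¬x1 ⊕ ¬x2) ∨ ¬x4   [eliminate →]
≡ ¬((¬x1 ∧ ¬¬x2) ∨ (¬¬x1 ∧ ¬x2)) ∨ ¬x4   [expand ⊕]
≡ (¬(¬x1 ∧ ¬¬x2) ∧ ¬(¬¬x1 ∧ ¬x2)) ∨ ¬x4   [De Morgan]
≡ ((¬¬x1 ∨ ¬¬¬x2) ∧ ¬(¬¬x1 ∧ ¬x2)) ∨ ¬x4   [De Morgan]
≡ ((x1 ∨ ¬¬¬x2) ∧ ¬(¬¬x1 ∧ ¬x2)) ∨ ¬x4   [double negation]
≡ ((x1 ∨ ¬x2) ∧ ¬(¬¬x1 ∧ ¬x2)) ∨ ¬x4   [double negation]
≡ ((x1 ∨ ¬x2) ∧ (¬¬¬x1 ∨ ¬¬x2)) ∨ ¬x4   [De Morgan]
≡ ((x1 ∨ ¬x2) ∧ (¬x1 ∨ ¬¬x2)) ∨ ¬x4   [double negation]
≡ ((x1 ∨ ¬x2) ∧ (¬x1 ∨ x2)) ∨ ¬x4   [double negation]
≡ (x1 ∧ ¬x1) ∨ (x1 ∧ x2) ∨ (¬x2 ∧ ¬x1) ∨ (¬x2 ∧ x2) ∨ ¬x4   [distribute ∧ over ∨]
≡ (x1 ∧ x2) ∨ (¬x2 ∧ ¬x1) ∨ ¬x4   [simplify]

(x1 ∧ x2) ∨ (¬x2 ∧ ¬x1) ∨ ¬x4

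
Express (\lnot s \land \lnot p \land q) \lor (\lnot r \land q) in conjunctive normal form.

(\lnot s \lor \lnot r) \land (\lnot p \lor \lnot r) \land q

(\lnot s \land \lnot p \land q) \lor (\lnot r \land q)
⇔ (\lnot s \lor \lnot r) \land (\lnot s \lor q) \land (\lnot p \lor \lnot r) \land (\lnot p \lor q) \land (q \lor \lnot r) \land (q \lor q)   (distribute \lor over \land)
⇔ (\lnot s \lor \lnot r) \land (\lnot p \lor \lnot r) \land q   (simplify)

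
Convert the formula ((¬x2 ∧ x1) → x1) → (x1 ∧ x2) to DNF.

x1 ∧ x2

((¬x2 ∧ x1) → x1) → (x1 ∧ x2)
⇔ ¬((¬x2 ∧ x1) → x1) ∨ (x1 ∧ x2)   [eliminate →]
⇔ ¬(¬(¬x2 ∧ x1) ∨ x1) ∨ (x1 ∧ x2)   [eliminate →]
⇔ (¬¬(¬x2 ∧ x1) ∧ ¬x1) ∨ (x1 ∧ x2)   [De Morgan]
⇔ (¬x2 ∧ x1 ∧ ¬x1) ∨ (x1 ∧ x2)   [double negation]
⇔ x1 ∧ x2   [simplify]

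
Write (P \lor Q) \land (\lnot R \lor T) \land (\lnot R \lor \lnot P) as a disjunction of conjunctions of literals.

(P \lor Q) \land (\lnot R \lor T) \land (\lnot R \lor \lnot P)
≡ (P \land \lnot R \land \lnot R) \lor (P \land \lnot R \land \lnot P) \lor (P \land T \land \lnot R) \lor (P \land T \land \lnot P) \lor (Q \land \lnot R \land \lnot R) \lor (Q \land \lnot R \land \lnot P) \lor (Q \land T \land \lnot R) \lor (Q \land T \land \lnot P)   [distribute \land over \lor]
≡ (P \land \lnot R) \lor (Q \land \lnot R) \lor (Q \land T \land \lnot P)   [simplify]

(P \land \lnot R) \lor (Q \land \lnot R) \lor (Q \land T \land \lnot P)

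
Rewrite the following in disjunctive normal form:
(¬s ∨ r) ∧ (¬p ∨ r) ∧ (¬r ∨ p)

¬s ∧ ¬p ∧ ¬r ∨ r ∧ p

(¬s ∨ r) ∧ (¬p ∨ r) ∧ (¬r ∨ p)
⇔ ¬s ∧ ¬p ∧ ¬r ∨ ¬s ∧ ¬p ∧ p ∨ ¬s ∧ r ∧ ¬r ∨ ¬s ∧ r ∧ p ∨ r ∧ ¬p ∧ ¬r ∨ r ∧ ¬p ∧ p ∨ r ∧ r ∧ ¬r ∨ r ∧ r ∧ p   [distribute ∧ over ∨]
⇔ ¬s ∧ ¬p ∧ ¬r ∨ r ∧ p   [simplify]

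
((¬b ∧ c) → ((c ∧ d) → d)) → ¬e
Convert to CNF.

(¬b ∨ ¬e) ∧ (c ∨ ¬e) ∧ (d ∨ ¬e) ∧ (¬d ∨ ¬e)

((¬b ∧ c) → ((c ∧ d) → d)) → ¬e
= ¬((¬b ∧ c) → ((c ∧ d) → d)) ∨ ¬e   [eliminate →]
= ¬(¬(¬b ∧ c) ∨ ((c ∧ d) → d)) ∨ ¬e   [eliminate →]
= ¬(¬(¬b ∧ c) ∨ ¬(c ∧ d) ∨ d) ∨ ¬e   [eliminate →]
= (¬¬(¬b ∧ c) ∧ ¬¬(c ∧ d) ∧ ¬d) ∨ ¬e   [De Morgan]
= (¬b ∧ c ∧ ¬¬(c ∧ d) ∧ ¬d) ∨ ¬e   [double negation]
= (¬b ∧ c ∧ c ∧ d ∧ ¬d) ∨ ¬e   [double negation]
= (¬b ∨ ¬e) ∧ (c ∨ ¬e) ∧ (c ∨ ¬e) ∧ (d ∨ ¬e) ∧ (¬d ∨ ¬e)   [distribute ∨ over ∧]
= (¬b ∨ ¬e) ∧ (c ∨ ¬e) ∧ (d ∨ ¬e) ∧ (¬d ∨ ¬e)   [simplify]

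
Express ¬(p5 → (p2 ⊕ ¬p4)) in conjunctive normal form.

p5 ∧ (¬p2 ∨ ¬p4) ∧ (p4 ∨ p2)

¬(p5 → (p2 ⊕ ¬p4))
≡ ¬(¬p5 ∨ (p2 ⊕ ¬p4))
≡ ¬(¬p5 ∨ ((p2 ∨ ¬p4) ∧ ¬(p2 ∧ ¬p4)))
≡ ¬¬p5 ∧ ¬((p2 ∨ ¬p4) ∧ ¬(p2 ∧ ¬p4))
≡ p5 ∧ ¬((p2 ∨ ¬p4) ∧ ¬(p2 ∧ ¬p4))
≡ p5 ∧ (¬(p2 ∨ ¬p4) ∨ ¬¬(p2 ∧ ¬p4))
≡ p5 ∧ ((¬p2 ∧ ¬¬p4) ∨ ¬¬(p2 ∧ ¬p4))
≡ p5 ∧ ((¬p2 ∧ p4) ∨ ¬¬(p2 ∧ ¬p4))
≡ p5 ∧ ((¬p2 ∧ p4) ∨ (p2 ∧ ¬p4))
≡ p5 ∧ (¬p2 ∨ p2) ∧ (¬p2 ∨ ¬p4) ∧ (p4 ∨ p2) ∧ (p4 ∨ ¬p4)
≡ p5 ∧ (¬p2 ∨ ¬p4) ∧ (p4 ∨ p2)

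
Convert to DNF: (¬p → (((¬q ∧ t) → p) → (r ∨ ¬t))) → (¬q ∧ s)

(¬p → (((¬q ∧ t) → p) → (r ∨ ¬t))) → (¬q ∧ s)
= ¬(¬p → (((¬q ∧ t) → p) → (r ∨ ¬t))) ∨ (¬q ∧ s)   — eliminate →
= ¬(¬¬p ∨ (((¬q ∧ t) → p) → (r ∨ ¬t))) ∨ (¬q ∧ s)   — eliminate →
= ¬(¬¬p ∨ ¬((¬q ∧ t) → p) ∨ r ∨ ¬t) ∨ (¬q ∧ s)   — eliminate →
= ¬(¬¬p ∨ ¬(¬(¬q ∧ t) ∨ p) ∨ r ∨ ¬t) ∨ (¬q ∧ s)   — eliminate →
= (¬¬¬p ∧ ¬¬(¬(¬q ∧ t) ∨ p) ∧ ¬r ∧ ¬¬t) ∨ (¬q ∧ s)   — De Morgan
= (¬p ∧ ¬¬(¬(¬q ∧ t) ∨ p) ∧ ¬r ∧ ¬¬t) ∨ (¬q ∧ s)   — double negation
= (¬p ∧ (¬(¬q ∧ t) ∨ p) ∧ ¬r ∧ ¬¬t) ∨ (¬q ∧ s)   — double negation
= (¬p ∧ (¬¬q ∨ ¬t ∨ p) ∧ ¬r ∧ ¬¬t) ∨ (¬q ∧ s)   — De Morgan
= (¬p ∧ (q ∨ ¬t ∨ p) ∧ ¬r ∧ ¬¬t) ∨ (¬q ∧ s)   — double negation
= (¬p ∧ (q ∨ ¬t ∨ p) ∧ ¬r ∧ t) ∨ (¬q ∧ s)   — double negation
= (¬p ∧ q ∧ ¬r ∧ t) ∨ (¬p ∧ ¬t ∧ ¬r ∧ t) ∨ (¬p ∧ p ∧ ¬r ∧ t) ∨ (¬q ∧ s)   — distribute ∧ over ∨
= (¬p ∧ q ∧ ¬r ∧ t) ∨ (¬q ∧ s)   — simplify

(¬p ∧ q ∧ ¬r ∧ t) ∨ (¬q ∧ s)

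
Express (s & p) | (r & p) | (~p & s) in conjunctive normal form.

(s & p) | (r & p) | (~p & s)
≡ (s | r | ~p) & (s | r | s) & (s | p | ~p) & (s | p | s) & (p | r | ~p) & (p | r | s) & (p | p | ~p) & (p | p | s)   (distribute | over &)
≡ (s | r) & (s | p)   (simplify)

(s | r) & (s | p)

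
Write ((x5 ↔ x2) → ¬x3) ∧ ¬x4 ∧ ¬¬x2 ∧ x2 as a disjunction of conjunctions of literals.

((x5 ↔ x2) → ¬x3) ∧ ¬x4 ∧ ¬¬x2 ∧ x2
≡ (¬(x5 ↔ x2) ∨ ¬x3) ∧ ¬x4 ∧ ¬¬x2 ∧ x2   (eliminate →)
≡ (¬((x5 → x2) ∧ (x2 → x5)) ∨ ¬x3) ∧ ¬x4 ∧ ¬¬x2 ∧ x2   (eliminate ↔)
≡ (¬((¬x5 ∨ x2) ∧ (x2 → x5)) ∨ ¬x3) ∧ ¬x4 ∧ ¬¬x2 ∧ x2   (eliminate →)
≡ (¬((¬x5 ∨ x2) ∧ (¬x2 ∨ x5)) ∨ ¬x3) ∧ ¬x4 ∧ ¬¬x2 ∧ x2   (eliminate →)
≡ (¬(¬x5 ∨ x2) ∨ ¬(¬x2 ∨ x5) ∨ ¬x3) ∧ ¬x4 ∧ ¬¬x2 ∧ x2   (De Morgan)
≡ ((¬¬x5 ∧ ¬x2) ∨ ¬(¬x2 ∨ x5) ∨ ¬x3) ∧ ¬x4 ∧ ¬¬x2 ∧ x2   (De Morgan)
≡ ((x5 ∧ ¬x2) ∨ ¬(¬x2 ∨ x5) ∨ ¬x3) ∧ ¬x4 ∧ ¬¬x2 ∧ x2   (double negation)
≡ ((x5 ∧ ¬x2) ∨ (¬¬x2 ∧ ¬x5) ∨ ¬x3) ∧ ¬x4 ∧ ¬¬x2 ∧ x2   (De Morgan)
≡ ((x5 ∧ ¬x2) ∨ (x2 ∧ ¬x5) ∨ ¬x3) ∧ ¬x4 ∧ ¬¬x2 ∧ x2   (double negation)
≡ ((x5 ∧ ¬x2) ∨ (x2 ∧ ¬x5) ∨ ¬x3) ∧ ¬x4 ∧ x2 ∧ x2   (double negation)
≡ (x5 ∧ ¬x2 ∧ ¬x4 ∧ x2 ∧ x2) ∨ (x2 ∧ ¬x5 ∧ ¬x4 ∧ x2 ∧ x2) ∨ (¬x3 ∧ ¬x4 ∧ x2 ∧ x2)   (distribute ∧ over ∨)
≡ (x2 ∧ ¬x5 ∧ ¬x4) ∨ (¬x3 ∧ ¬x4 ∧ x2)   (simplify)

(x2 ∧ ¬x5 ∧ ¬x4) ∨ (¬x3 ∧ ¬x4 ∧ x2)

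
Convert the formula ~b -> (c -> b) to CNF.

~b -> (c -> b)
≡ ~~b | (c -> b)
≡ ~~b | ~c | b
≡ b | ~c | b
≡ b | ~c

b | ~c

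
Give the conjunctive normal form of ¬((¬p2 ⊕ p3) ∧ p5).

(p2 ∨ p3 ∨ ¬p5) ∧ (¬p3 ∨ ¬p2 ∨ ¬p5)

¬((¬p2 ⊕ p3) ∧ p5)
≡ ¬((¬p2 ∨ p3) ∧ ¬(¬p2 ∧ p3) ∧ p5)   [expand ⊕]
≡ ¬(¬p2 ∨ p3) ∨ ¬¬(¬p2 ∧ p3) ∨ ¬p5   [De Morgan]
≡ (¬¬p2 ∧ ¬p3) ∨ ¬¬(¬p2 ∧ p3) ∨ ¬p5   [De Morgan]
≡ (p2 ∧ ¬p3) ∨ ¬¬(¬p2 ∧ p3) ∨ ¬p5   [double negation]
≡ (p2 ∧ ¬p3) ∨ (¬p2 ∧ p3) ∨ ¬p5   [double negation]
≡ (p2 ∨ ¬p2 ∨ ¬p5) ∧ (p2 ∨ p3 ∨ ¬p5) ∧ (¬p3 ∨ ¬p2 ∨ ¬p5) ∧ (¬p3 ∨ p3 ∨ ¬p5)   [distribute ∨ over ∧]
≡ (p2 ∨ p3 ∨ ¬p5) ∧ (¬p3 ∨ ¬p2 ∨ ¬p5)   [simplify]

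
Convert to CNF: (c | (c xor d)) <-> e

(c | (c xor d)) <-> e
≡ ((c | (c xor d)) -> e) & (e -> (c | (c xor d)))
≡ (~(c | (c xor d)) | e) & (e -> (c | (c xor d)))
≡ (~(c | ((c | d) & ~(c & d))) | e) & (e -> (c | (c xor d)))
≡ (~(c | ((c | d) & ~(c & d))) | e) & (~e | c | (c xor d))
≡ (~(c | ((c | d) & ~(c & d))) | e) & (~e | c | ((c | d) & ~(c & d)))
≡ ((~c & ~((c | d) & ~(c & d))) | e) & (~e | c | ((c | d) & ~(c & d)))
≡ ((~c & (~(c | d) | ~~(c & d))) | e) & (~e | c | ((c | d) & ~(c & d)))
≡ ((~c & ((~c & ~d) | ~~(c & d))) | e) & (~e | c | ((c | d) & ~(c & d)))
≡ ((~c & ((~c & ~d) | (c & d))) | e) & (~e | c | ((c | d) & ~(c & d)))
≡ ((~c & ((~c & ~d) | (c & d))) | e) & (~e | c | ((c | d) & (~c | ~d)))
≡ (~c | e) & (~c | c | e) & (~c | d | e) & (~d | c | e) & (~d | d | e) & (~e | c | c | d) & (~e | c | ~c | ~d)
≡ (~c | e) & (~d | c | e) & (~e | c | d)

(~c | e) & (~d | c | e) & (~e | c | d)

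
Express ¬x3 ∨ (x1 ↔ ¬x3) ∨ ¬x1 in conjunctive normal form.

¬x3 ∨ (x1 ↔ ¬x3) ∨ ¬x1
⇔ ¬x3 ∨ ((x1 → ¬x3) ∧ (¬x3 → x1)) ∨ ¬x1   [eliminate ↔]
⇔ ¬x3 ∨ ((¬x1 ∨ ¬x3) ∧ (¬x3 → x1)) ∨ ¬x1   [eliminate →]
⇔ ¬x3 ∨ ((¬x1 ∨ ¬x3) ∧ (¬¬x3 ∨ x1)) ∨ ¬x1   [eliminate →]
⇔ ¬x3 ∨ ((¬x1 ∨ ¬x3) ∧ (x3 ∨ x1)) ∨ ¬x1   [double negation]
⇔ (¬x3 ∨ ¬x1 ∨ ¬x3 ∨ ¬x1) ∧ (¬x3 ∨ x3 ∨ x1 ∨ ¬x1)   [distribute ∨ over ∧]
⇔ ¬x3 ∨ ¬x1   [simplify]

¬x3 ∨ ¬x1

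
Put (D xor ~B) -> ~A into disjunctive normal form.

(~D & B) | (~B & D) | ~A

(D xor ~B) -> ~A
≡ ~(D xor ~B) | ~A
≡ ~((D & ~~B) | (~D & ~B)) | ~A
≡ (~(D & ~~B) & ~(~D & ~B)) | ~A
≡ ((~D | ~~~B) & ~(~D & ~B)) | ~A
≡ ((~D | ~B) & ~(~D & ~B)) | ~A
≡ ((~D | ~B) & (~~D | ~~B)) | ~A
≡ ((~D | ~B) & (D | ~~B)) | ~A
≡ ((~D | ~B) & (D | B)) | ~A
≡ (~D & D) | (~D & B) | (~B & D) | (~B & B) | ~A
≡ (~D & B) | (~B & D) | ~A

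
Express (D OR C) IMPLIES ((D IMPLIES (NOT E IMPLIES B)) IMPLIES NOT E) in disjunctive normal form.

(D OR C) IMPLIES ((D IMPLIES (NOT E IMPLIES B)) IMPLIES NOT E)
≡ NOT (D OR C) OR ((D IMPLIES (NOT E IMPLIES B)) IMPLIES NOT E)   [eliminate IMPLIES]
≡ NOT (D OR C) OR NOT (D IMPLIES (NOT E IMPLIES B)) OR NOT E   [eliminate IMPLIES]
≡ NOT (D OR C) OR NOT (NOT D OR (NOT E IMPLIES B)) OR NOT E   [eliminate IMPLIES]
≡ NOT (D OR C) OR NOT (NOT D OR NOT NOT E OR B) OR NOT E   [eliminate IMPLIES]
≡ (NOT D AND NOT C) OR NOT (NOT D OR NOT NOT E OR B) OR NOT E   [De Morgan]
≡ (NOT D AND NOT C) OR (NOT NOT D AND NOT NOT NOT E AND NOT B) OR NOT E   [De Morgan]
≡ (NOT D AND NOT C) OR (D AND NOT NOT NOT E AND NOT B) OR NOT E   [double negation]
≡ (NOT D AND NOT C) OR (D AND NOT E AND NOT B) OR NOT E   [double negation]
≡ (NOT D AND NOT C) OR NOT E   [simplify]

(NOT D AND NOT C) OR NOT E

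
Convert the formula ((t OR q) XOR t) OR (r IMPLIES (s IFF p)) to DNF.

(q AND NOT t) OR NOT r OR (NOT s AND NOT p) OR (p AND s)

((t OR q) XOR t) OR (r IMPLIES (s IFF p))
= ((t OR q) AND NOT t) OR (NOT (t OR q) AND t) OR (r IMPLIES (s IFF p))
= ((t OR q) AND NOT t) OR (NOT (t OR q) AND t) OR NOT r OR (s IFF p)
= ((t OR q) AND NOT t) OR (NOT (t OR q) AND t) OR NOT r OR ((s IMPLIES p) AND (p IMPLIES s))
= ((t OR q) AND NOT t) OR (NOT (t OR q) AND t) OR NOT r OR ((NOT s OR p) AND (p IMPLIES s))
= ((t OR q) AND NOT t) OR (NOT (t OR q) AND t) OR NOT r OR ((NOT s OR p) AND (NOT p OR s))
= ((t OR q) AND NOT t) OR (NOT t AND NOT q AND t) OR NOT r OR ((NOT s OR p) AND (NOT p OR s))
= (t AND NOT t) OR (q AND NOT t) OR (NOT t AND NOT q AND t) OR NOT r OR (NOT s AND NOT p) OR (NOT s AND s) OR (p AND NOT p) OR (p AND s)
= (q AND NOT t) OR NOT r OR (NOT s AND NOT p) OR (p AND s)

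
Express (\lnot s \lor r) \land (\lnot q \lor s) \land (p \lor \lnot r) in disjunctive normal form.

(\lnot s \land \lnot q \land p) \lor (\lnot s \land \lnot q \land \lnot r) \lor (r \land \lnot q \land p) \lor (r \land s \land p)

(\lnot s \lor r) \land (\lnot q \lor s) \land (p \lor \lnot r)
= (\lnot s \land \lnot q \land p) \lor (\lnot s \land \lnot q \land \lnot r) \lor (\lnot s \land s \land p) \lor (\lnot s \land s \land \lnot r) \lor (r \land \lnot q \land p) \lor (r \land \lnot q \land \lnot r) \lor (r \land s \land p) \lor (r \land s \land \lnot r)   [distribute \land over \lor]
= (\lnot s \land \lnot q \land p) \lor (\lnot s \land \lnot q \land \lnot r) \lor (r \land \lnot q \land p) \lor (r \land s \land p)   [simplify]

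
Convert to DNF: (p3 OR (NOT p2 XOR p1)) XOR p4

(p3 OR (NOT p2 XOR p1)) XOR p4
⇔ ((p3 OR (NOT p2 XOR p1)) AND NOT p4) OR (NOT (p3 OR (NOT p2 XOR p1)) AND p4)
⇔ ((p3 OR (NOT p2 AND NOT p1) OR (NOT NOT p2 AND p1)) AND NOT p4) OR (NOT (p3 OR (NOT p2 XOR p1)) AND p4)
⇔ ((p3 OR (NOT p2 AND NOT p1) OR (NOT NOT p2 AND p1)) AND NOT p4) OR (NOT (p3 OR (NOT p2 AND NOT p1) OR (NOT NOT p2 AND p1)) AND p4)
⇔ ((p3 OR (NOT p2 AND NOT p1) OR (p2 AND p1)) AND NOT p4) OR (NOT (p3 OR (NOT p2 AND NOT p1) OR (NOT NOT p2 AND p1)) AND p4)
⇔ ((p3 OR (NOT p2 AND NOT p1) OR (p2 AND p1)) AND NOT p4) OR (NOT p3 AND NOT (NOT p2 AND NOT p1) AND NOT (NOT NOT p2 AND p1) AND p4)
⇔ ((p3 OR (NOT p2 AND NOT p1) OR (p2 AND p1)) AND NOT p4) OR (NOT p3 AND (NOT NOT p2 OR NOT NOT p1) AND NOT (NOT NOT p2 AND p1) AND p4)
⇔ ((p3 OR (NOT p2 AND NOT p1) OR (p2 AND p1)) AND NOT p4) OR (NOT p3 AND (p2 OR NOT NOT p1) AND NOT (NOT NOT p2 AND p1) AND p4)
⇔ ((p3 OR (NOT p2 AND NOT p1) OR (p2 AND p1)) AND NOT p4) OR (NOT p3 AND (p2 OR p1) AND NOT (NOT NOT p2 AND p1) AND p4)
⇔ ((p3 OR (NOT p2 AND NOT p1) OR (p2 AND p1)) AND NOT p4) OR (NOT p3 AND (p2 OR p1) AND (NOT NOT NOT p2 OR NOT p1) AND p4)
⇔ ((p3 OR (NOT p2 AND NOT p1) OR (p2 AND p1)) AND NOT p4) OR (NOT p3 AND (p2 OR p1) AND (NOT p2 OR NOT p1) AND p4)
⇔ (p3 AND NOT p4) OR (NOT p2 AND NOT p1 AND NOT p4) OR (p2 AND p1 AND NOT p4) OR (NOT p3 AND p2 AND NOT p2 AND p4) OR (NOT p3 AND p2 AND NOT p1 AND p4) OR (NOT p3 AND p1 AND NOT p2 AND p4) OR (NOT p3 AND p1 AND NOT p1 AND p4)
⇔ (p3 AND NOT p4) OR (NOT p2 AND NOT p1 AND NOT p4) OR (p2 AND p1 AND NOT p4) OR (NOT p3 AND p2 AND NOT p1 AND p4) OR (NOT p3 AND p1 AND NOT p2 AND p4)

(p3 AND NOT p4) OR (NOT p2 AND NOT p1 AND NOT p4) OR (p2 AND p1 AND NOT p4) OR (NOT p3 AND p2 AND NOT p1 AND p4) OR (NOT p3 AND p1 AND NOT p2 AND p4)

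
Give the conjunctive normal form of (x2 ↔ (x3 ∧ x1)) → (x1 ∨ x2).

x2 ∨ x1

(x2 ↔ (x3 ∧ x1)) → (x1 ∨ x2)
≡ ¬(x2 ↔ (x3 ∧ x1)) ∨ x1 ∨ x2   (eliminate →)
≡ ¬((x2 → (x3 ∧ x1)) ∧ ((x3 ∧ x1) → x2)) ∨ x1 ∨ x2   (eliminate ↔)
≡ ¬((¬x2 ∨ (x3 ∧ x1)) ∧ ((x3 ∧ x1) → x2)) ∨ x1 ∨ x2   (eliminate →)
≡ ¬((¬x2 ∨ (x3 ∧ x1)) ∧ (¬(x3 ∧ x1) ∨ x2)) ∨ x1 ∨ x2   (eliminate →)
≡ ¬(¬x2 ∨ (x3 ∧ x1)) ∨ ¬(¬(x3 ∧ x1) ∨ x2) ∨ x1 ∨ x2   (De Morgan)
≡ (¬¬x2 ∧ ¬(x3 ∧ x1)) ∨ ¬(¬(x3 ∧ x1) ∨ x2) ∨ x1 ∨ x2   (De Morgan)
≡ (x2 ∧ ¬(x3 ∧ x1)) ∨ ¬(¬(x3 ∧ x1) ∨ x2) ∨ x1 ∨ x2   (double negation)
≡ (x2 ∧ (¬x3 ∨ ¬x1)) ∨ ¬(¬(x3 ∧ x1) ∨ x2) ∨ x1 ∨ x2   (De Morgan)
≡ (x2 ∧ (¬x3 ∨ ¬x1)) ∨ (¬¬(x3 ∧ x1) ∧ ¬x2) ∨ x1 ∨ x2   (De Morgan)
≡ (x2 ∧ (¬x3 ∨ ¬x1)) ∨ (x3 ∧ x1 ∧ ¬x2) ∨ x1 ∨ x2   (double negation)
≡ (x2 ∨ x3 ∨ x1 ∨ x2) ∧ (x2 ∨ x1 ∨ x1 ∨ x2) ∧ (x2 ∨ ¬x2 ∨ x1 ∨ x2) ∧ (¬x3 ∨ ¬x1 ∨ x3 ∨ x1 ∨ x2) ∧ (¬x3 ∨ ¬x1 ∨ x1 ∨ x1 ∨ x2) ∧ (¬x3 ∨ ¬x1 ∨ ¬x2 ∨ x1 ∨ x2)   (distribute ∨ over ∧)
≡ x2 ∨ x1   (simplify)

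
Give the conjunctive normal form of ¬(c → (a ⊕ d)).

c ∧ (¬a ∨ d) ∧ (¬d ∨ a)

¬(c → (a ⊕ d))
= ¬(¬c ∨ (a ⊕ d))   (eliminate →)
= ¬(¬c ∨ ((a ∨ d) ∧ ¬(a ∧ d)))   (expand ⊕)
= ¬¬c ∧ ¬((a ∨ d) ∧ ¬(a ∧ d))   (De Morgan)
= c ∧ ¬((a ∨ d) ∧ ¬(a ∧ d))   (double negation)
= c ∧ (¬(a ∨ d) ∨ ¬¬(a ∧ d))   (De Morgan)
= c ∧ ((¬a ∧ ¬d) ∨ ¬¬(a ∧ d))   (De Morgan)
= c ∧ ((¬a ∧ ¬d) ∨ (a ∧ d))   (double negation)
= c ∧ (¬a ∨ a) ∧ (¬a ∨ d) ∧ (¬d ∨ a) ∧ (¬d ∨ d)   (distribute ∨ over ∧)
= c ∧ (¬a ∨ d) ∧ (¬d ∨ a)   (simplify)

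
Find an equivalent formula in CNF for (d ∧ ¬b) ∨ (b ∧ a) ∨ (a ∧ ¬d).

(d ∨ a) ∧ (¬b ∨ a)

(d ∧ ¬b) ∨ (b ∧ a) ∨ (a ∧ ¬d)
⇔ (d ∨ b ∨ a) ∧ (d ∨ b ∨ ¬d) ∧ (d ∨ a ∨ a) ∧ (d ∨ a ∨ ¬d) ∧ (¬b ∨ b ∨ a) ∧ (¬b ∨ b ∨ ¬d) ∧ (¬b ∨ a ∨ a) ∧ (¬b ∨ a ∨ ¬d)   [distribute ∨ over ∧]
⇔ (d ∨ a) ∧ (¬b ∨ a)   [simplify]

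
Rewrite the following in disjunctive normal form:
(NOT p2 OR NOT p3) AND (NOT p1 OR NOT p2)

NOT p2 OR (NOT p3 AND NOT p1)

(NOT p2 OR NOT p3) AND (NOT p1 OR NOT p2)
≡ (NOT p2 AND NOT p1) OR (NOT p2 AND NOT p2) OR (NOT p3 AND NOT p1) OR (NOT p3 AND NOT p2)   — distribute AND over OR
≡ NOT p2 OR (NOT p3 AND NOT p1)   — simplify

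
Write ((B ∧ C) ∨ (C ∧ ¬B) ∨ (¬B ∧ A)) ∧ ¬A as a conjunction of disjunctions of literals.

(C ∨ ¬B) ∧ (C ∨ A) ∧ ¬A

((B ∧ C) ∨ (C ∧ ¬B) ∨ (¬B ∧ A)) ∧ ¬A
≡ (B ∨ C ∨ ¬B) ∧ (B ∨ C ∨ A) ∧ (B ∨ ¬B ∨ ¬B) ∧ (B ∨ ¬B ∨ A) ∧ (C ∨ C ∨ ¬B) ∧ (C ∨ C ∨ A) ∧ (C ∨ ¬B ∨ ¬B) ∧ (C ∨ ¬B ∨ A) ∧ ¬A   (distribute ∨ over ∧)
≡ (C ∨ ¬B) ∧ (C ∨ A) ∧ ¬A   (simplify)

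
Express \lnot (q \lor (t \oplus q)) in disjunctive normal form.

\lnot (q \lor (t \oplus q))
≡ \lnot (q \lor (t \land \lnot q) \lor (\lnot t \land q))   [expand \oplus]
≡ \lnot q \land \lnot (t \land \lnot q) \land \lnot (\lnot t \land q)   [De Morgan]
≡ \lnot q \land (\lnot t \lor \lnot \lnot q) \land \lnot (\lnot t \land q)   [De Morgan]
≡ \lnot q \land (\lnot t \lor q) \land \lnot (\lnot t \land q)   [double negation]
≡ \lnot q \land (\lnot t \lor q) \land (\lnot \lnot t \lor \lnot q)   [De Morgan]
≡ \lnot q \land (\lnot t \lor q) \land (t \lor \lnot q)   [double negation]
≡ (\lnot q \land \lnot t \land t) \lor (\lnot q \land \lnot t \land \lnot q) \lor (\lnot q \land q \land t) \lor (\lnot q \land q \land \lnot q)   [distribute \land over \lor]
≡ \lnot q \land \lnot t   [simplify]

\lnot q \land \lnot t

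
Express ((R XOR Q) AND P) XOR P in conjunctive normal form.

P AND (NOT R OR Q OR NOT P) AND (NOT Q OR R OR NOT P)

((R XOR Q) AND P) XOR P
= (((R XOR Q) AND P) OR P) AND NOT ((R XOR Q) AND P AND P)
= (((R OR Q) AND NOT (R AND Q) AND P) OR P) AND NOT ((R XOR Q) AND P AND P)
= (((R OR Q) AND NOT (R AND Q) AND P) OR P) AND NOT ((R OR Q) AND NOT (R AND Q) AND P AND P)
= (((R OR Q) AND (NOT R OR NOT Q) AND P) OR P) AND NOT ((R OR Q) AND NOT (R AND Q) AND P AND P)
= (((R OR Q) AND (NOT R OR NOT Q) AND P) OR P) AND (NOT (R OR Q) OR NOT NOT (R AND Q) OR NOT P OR NOT P)
= (((R OR Q) AND (NOT R OR NOT Q) AND P) OR P) AND ((NOT R AND NOT Q) OR NOT NOT (R AND Q) OR NOT P OR NOT P)
= (((R OR Q) AND (NOT R OR NOT Q) AND P) OR P) AND ((NOT R AND NOT Q) OR (R AND Q) OR NOT P OR NOT P)
= (R OR Q OR P) AND (NOT R OR NOT Q OR P) AND (P OR P) AND (NOT R OR R OR NOT P OR NOT P) AND (NOT R OR Q OR NOT P OR NOT P) AND (NOT Q OR R OR NOT P OR NOT P) AND (NOT Q OR Q OR NOT P OR NOT P)
= P AND (NOT R OR Q OR NOT P) AND (NOT Q OR R OR NOT P)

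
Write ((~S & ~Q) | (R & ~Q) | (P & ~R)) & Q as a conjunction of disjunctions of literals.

(~S | R | P) & (~Q | P) & (~Q | ~R) & Q

((~S & ~Q) | (R & ~Q) | (P & ~R)) & Q
⇔ (~S | R | P) & (~S | R | ~R) & (~S | ~Q | P) & (~S | ~Q | ~R) & (~Q | R | P) & (~Q | R | ~R) & (~Q | ~Q | P) & (~Q | ~Q | ~R) & Q   [distribute | over &]
⇔ (~S | R | P) & (~Q | P) & (~Q | ~R) & Q   [simplify]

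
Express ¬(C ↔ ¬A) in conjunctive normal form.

¬(C ↔ ¬A)
≡ ¬((C → ¬A) ∧ (¬A → C))
≡ ¬((¬C ∨ ¬A) ∧ (¬A → C))
≡ ¬((¬C ∨ ¬A) ∧ (¬¬A ∨ C))
≡ ¬(¬C ∨ ¬A) ∨ ¬(¬¬A ∨ C)
≡ (¬¬C ∧ ¬¬A) ∨ ¬(¬¬A ∨ C)
≡ (C ∧ ¬¬A) ∨ ¬(¬¬A ∨ C)
≡ (C ∧ A) ∨ ¬(¬¬A ∨ C)
≡ (C ∧ A) ∨ (¬¬¬A ∧ ¬C)
≡ (C ∧ A) ∨ (¬A ∧ ¬C)
≡ (C ∨ ¬A) ∧ (C ∨ ¬C) ∧ (A ∨ ¬A) ∧ (A ∨ ¬C)
≡ (C ∨ ¬A) ∧ (A ∨ ¬C)

(C ∨ ¬A) ∧ (A ∨ ¬C)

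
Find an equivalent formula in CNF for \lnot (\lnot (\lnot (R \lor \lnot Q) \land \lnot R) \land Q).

\lnot (\lnot (\lnot (R \lor \lnot Q) \land \lnot R) \land Q)
⇔ \lnot \lnot (\lnot (R \lor \lnot Q) \land \lnot R) \lor \lnot Q   [De Morgan]
⇔ (\lnot (R \lor \lnot Q) \land \lnot R) \lor \lnot Q   [double negation]
⇔ (\lnot R \land \lnot \lnot Q \land \lnot R) \lor \lnot Q   [De Morgan]
⇔ (\lnot R \land Q \land \lnot R) \lor \lnot Q   [double negation]
⇔ (\lnot R \lor \lnot Q) \land (Q \lor \lnot Q) \land (\lnot R \lor \lnot Q)   [distribute \lor over \land]
⇔ \lnot R \lor \lnot Q   [simplify]

\lnot R \lor \lnot Q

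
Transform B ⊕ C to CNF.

B ⊕ C
≡ (B ∨ C) ∧ ¬(B ∧ C)   (expand ⊕)
≡ (B ∨ C) ∧ (¬B ∨ ¬C)   (De Morgan)

(B ∨ C) ∧ (¬B ∨ ¬C)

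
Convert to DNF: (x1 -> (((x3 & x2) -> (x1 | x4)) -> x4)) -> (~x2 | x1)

(x1 -> (((x3 & x2) -> (x1 | x4)) -> x4)) -> (~x2 | x1)
⇔ ~(x1 -> (((x3 & x2) -> (x1 | x4)) -> x4)) | ~x2 | x1   [eliminate ->]
⇔ ~(~x1 | (((x3 & x2) -> (x1 | x4)) -> x4)) | ~x2 | x1   [eliminate ->]
⇔ ~(~x1 | ~((x3 & x2) -> (x1 | x4)) | x4) | ~x2 | x1   [eliminate ->]
⇔ ~(~x1 | ~(~(x3 & x2) | x1 | x4) | x4) | ~x2 | x1   [eliminate ->]
⇔ (~~x1 & ~~(~(x3 & x2) | x1 | x4) & ~x4) | ~x2 | x1   [De Morgan]
⇔ (x1 & ~~(~(x3 & x2) | x1 | x4) & ~x4) | ~x2 | x1   [double negation]
⇔ (x1 & (~(x3 & x2) | x1 | x4) & ~x4) | ~x2 | x1   [double negation]
⇔ (x1 & (~x3 | ~x2 | x1 | x4) & ~x4) | ~x2 | x1   [De Morgan]
⇔ (x1 & ~x3 & ~x4) | (x1 & ~x2 & ~x4) | (x1 & x1 & ~x4) | (x1 & x4 & ~x4) | ~x2 | x1   [distribute & over |]
⇔ ~x2 | x1   [simplify]

~x2 | x1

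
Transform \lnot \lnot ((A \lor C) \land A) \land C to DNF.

A \land C

\lnot \lnot ((A \lor C) \land A) \land C
= (A \lor C) \land A \land C
= (A \land A \land C) \lor (C \land A \land C)
= A \land C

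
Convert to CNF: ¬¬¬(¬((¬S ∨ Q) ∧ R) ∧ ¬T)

(¬S ∨ Q ∨ T) ∧ (R ∨ T)

¬¬¬(¬((¬S ∨ Q) ∧ R) ∧ ¬T)
= ¬(¬((¬S ∨ Q) ∧ R) ∧ ¬T)   [double negation]
= ¬¬((¬S ∨ Q) ∧ R) ∨ ¬¬T   [De Morgan]
= ((¬S ∨ Q) ∧ R) ∨ ¬¬T   [double negation]
= ((¬S ∨ Q) ∧ R) ∨ T   [double negation]
= (¬S ∨ Q ∨ T) ∧ (R ∨ T)   [distribute ∨ over ∧]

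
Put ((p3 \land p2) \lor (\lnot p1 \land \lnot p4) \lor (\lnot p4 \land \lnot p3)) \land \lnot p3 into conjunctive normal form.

(p3 \lor \lnot p4) \land (p2 \lor \lnot p4) \land \lnot p3

((p3 \land p2) \lor (\lnot p1 \land \lnot p4) \lor (\lnot p4 \land \lnot p3)) \land \lnot p3
= (p3 \lor \lnot p1 \lor \lnot p4) \land (p3 \lor \lnot p1 \lor \lnot p3) \land (p3 \lor \lnot p4 \lor \lnot p4) \land (p3 \lor \lnot p4 \lor \lnot p3) \land (p2 \lor \lnot p1 \lor \lnot p4) \land (p2 \lor \lnot p1 \lor \lnot p3) \land (p2 \lor \lnot p4 \lor \lnot p4) \land (p2 \lor \lnot p4 \lor \lnot p3) \land \lnot p3   (distribute \lor over \land)
= (p3 \lor \lnot p4) \land (p2 \lor \lnot p4) \land \lnot p3   (simplify)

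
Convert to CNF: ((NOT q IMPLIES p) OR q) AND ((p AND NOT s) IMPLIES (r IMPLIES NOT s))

((NOT q IMPLIES p) OR q) AND ((p AND NOT s) IMPLIES (r IMPLIES NOT s))
≡ (NOT NOT q OR p OR q) AND ((p AND NOT s) IMPLIES (r IMPLIES NOT s))   — eliminate IMPLIES
≡ (NOT NOT q OR p OR q) AND (NOT (p AND NOT s) OR (r IMPLIES NOT s))   — eliminate IMPLIES
≡ (NOT NOT q OR p OR q) AND (NOT (p AND NOT s) OR NOT r OR NOT s)   — eliminate IMPLIES
≡ (q OR p OR q) AND (NOT (p AND NOT s) OR NOT r OR NOT s)   — double negation
≡ (q OR p OR q) AND (NOT p OR NOT NOT s OR NOT r OR NOT s)   — De Morgan
≡ (q OR p OR q) AND (NOT p OR s OR NOT r OR NOT s)   — double negation
≡ q OR p   — simplify

q OR p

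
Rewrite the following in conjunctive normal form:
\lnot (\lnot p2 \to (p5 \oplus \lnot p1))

\lnot p2 \land (\lnot p5 \lor \lnot p1) \land (p1 \lor p5)

\lnot (\lnot p2 \to (p5 \oplus \lnot p1))
≡ \lnot (\lnot \lnot p2 \lor (p5 \oplus \lnot p1))   (eliminate \to)
≡ \lnot (\lnot \lnot p2 \lor ((p5 \lor \lnot p1) \land \lnot (p5 \land \lnot p1)))   (expand \oplus)
≡ \lnot \lnot \lnot p2 \land \lnot ((p5 \lor \lnot p1) \land \lnot (p5 \land \lnot p1))   (De Morgan)
≡ \lnot p2 \land \lnot ((p5 \lor \lnot p1) \land \lnot (p5 \land \lnot p1))   (double negation)
≡ \lnot p2 \land (\lnot (p5 \lor \lnot p1) \lor \lnot \lnot (p5 \land \lnot p1))   (De Morgan)
≡ \lnot p2 \land ((\lnot p5 \land \lnot \lnot p1) \lor \lnot \lnot (p5 \land \lnot p1))   (De Morgan)
≡ \lnot p2 \land ((\lnot p5 \land p1) \lor \lnot \lnot (p5 \land \lnot p1))   (double negation)
≡ \lnot p2 \land ((\lnot p5 \land p1) \lor (p5 \land \lnot p1))   (double negation)
≡ \lnot p2 \land (\lnot p5 \lor p5) \land (\lnot p5 \lor \lnot p1) \land (p1 \lor p5) \land (p1 \lor \lnot p1)   (distribute \lor over \land)
≡ \lnot p2 \land (\lnot p5 \lor \lnot p1) \land (p1 \lor p5)   (simplify)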